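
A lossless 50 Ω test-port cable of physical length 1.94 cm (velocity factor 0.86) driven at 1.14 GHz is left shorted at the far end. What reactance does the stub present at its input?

X_in ≈ 29.9 Ω (inductive)

λ = v/f = 0.86·c / 1.14 GHz = 0.226 m
βl = 2π·l/λ = 2π × 0.0857 = 30.9°
tan(βl) = 0.598
For a shorted stub, Z_in = jZ_0·tan(βl)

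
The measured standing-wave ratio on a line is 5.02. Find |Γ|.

|Γ| = (S − 1)/(S + 1) = (5.02 − 1)/(5.02 + 1) = 4.02/6.02

|Γ| ≈ 0.668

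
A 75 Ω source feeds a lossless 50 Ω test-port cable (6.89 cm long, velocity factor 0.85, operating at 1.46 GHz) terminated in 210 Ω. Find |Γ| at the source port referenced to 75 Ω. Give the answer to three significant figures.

|Γ| ≈ 0.613

λ = v/f = 0.85·c / 1.46 GHz = 0.175 m
βl = 2π·l/λ = 2π × 0.394 = 142°
tan(βl) = -0.781
Z_in = Z_0·(Z_L + jZ_0·tanβl)/(Z_0 + jZ_L·tanβl) = 28.8 + j55.3 Ω
Γ_s = (Z_in − Z_s)/(Z_in + Z_s) = (-46.2 + j55.3)/(104 + j55.3), |Γ_s| = 0.613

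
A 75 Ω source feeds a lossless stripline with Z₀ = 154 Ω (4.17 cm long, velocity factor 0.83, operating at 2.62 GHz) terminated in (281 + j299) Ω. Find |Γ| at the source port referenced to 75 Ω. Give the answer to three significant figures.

λ = v/f = 0.83·c / 2.62 GHz = 0.095 m
βl = 2π·l/λ = 2π × 0.439 = 158°
tan(βl) = -0.405
Z_in = Z_0·(Z_L + jZ_0·tanβl)/(Z_0 + jZ_L·tanβl) = 87.5 + j169 Ω
Γ_s = (Z_in − Z_s)/(Z_in + Z_s) = (12.5 + j169)/(163 + j169), |Γ_s| = 0.722

|Γ| ≈ 0.722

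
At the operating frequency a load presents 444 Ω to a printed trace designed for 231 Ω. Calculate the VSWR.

Γ = (444 − 231)/(444 + 231) = 0.316
VSWR = (1 + 0.316)/(1 − 0.316)

VSWR ≈ 1.92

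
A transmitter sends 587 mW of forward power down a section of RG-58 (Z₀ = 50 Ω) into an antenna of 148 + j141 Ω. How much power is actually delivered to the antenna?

|Γ| = |(98 + j141)/(198 + j141)| = 0.706
|Γ|² = 0.499
P_refl = |Γ|²·P_inc = 293 mW, P_del = (1 − |Γ|²)·P_inc = 294 mW

P_delivered ≈ 294 mW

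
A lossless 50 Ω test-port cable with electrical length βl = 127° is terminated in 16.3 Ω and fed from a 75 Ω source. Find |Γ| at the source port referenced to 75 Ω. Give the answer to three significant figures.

|Γ| ≈ 0.504

tan(βl) = -1.33
Z_in = Z_0·(Z_L + jZ_0·tanβl)/(Z_0 + jZ_L·tanβl) = 37.9 − j50 Ω
Γ_s = (Z_in − Z_s)/(Z_in + Z_s) = (-37.1 − j50)/(113 − j50), |Γ_s| = 0.504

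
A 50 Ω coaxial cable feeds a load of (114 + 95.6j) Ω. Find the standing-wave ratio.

VSWR ≈ 4.08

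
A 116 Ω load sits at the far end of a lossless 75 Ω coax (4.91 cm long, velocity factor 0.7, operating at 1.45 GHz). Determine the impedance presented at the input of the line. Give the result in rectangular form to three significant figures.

λ = v/f = 0.7·c / 1.45 GHz = 0.145 m
βl = 2π·l/λ = 2π × 0.339 = 122°
tan(βl) = tan(122°) = -1.6
Z_in = Z_0·(Z_L + jZ_0·tanβl)/(Z_0 + jZ_L·tanβl)
     = 75·(116 − j120)/(75 − j185)

Z_in ≈ 58 + j23.5 Ω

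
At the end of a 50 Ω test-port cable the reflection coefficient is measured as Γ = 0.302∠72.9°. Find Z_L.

Z_L ≈ 49.7 + j31.6 Ω

Z_L = Z_0·(1 + Γ)/(1 − Γ) = 50·(1.09 + j0.289)/(0.911 − j0.289)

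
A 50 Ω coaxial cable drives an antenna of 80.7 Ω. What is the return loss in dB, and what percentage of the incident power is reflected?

Γ = (80.7 − 50)/(80.7 + 50) = 0.235
RL = −20·log₁₀(0.235) = 12.6 dB
P_refl/P_inc = |Γ|² = 0.0552

RL ≈ 12.6 dB; 5.52% of incident power reflected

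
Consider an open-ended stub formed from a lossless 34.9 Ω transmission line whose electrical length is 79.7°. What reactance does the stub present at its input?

X_in ≈ -6.34 Ω (capacitive)

tan(βl) = 5.5
For an open-ended stub, Z_in = −jZ_0·cot(βl) = −jZ_0/tan(βl)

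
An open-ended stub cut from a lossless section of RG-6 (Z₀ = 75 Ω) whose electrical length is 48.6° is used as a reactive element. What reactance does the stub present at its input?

X_in ≈ -66.1 Ω (capacitive)

tan(βl) = 1.13
For an open-ended stub, Z_in = −jZ_0·cot(βl) = −jZ_0/tan(βl)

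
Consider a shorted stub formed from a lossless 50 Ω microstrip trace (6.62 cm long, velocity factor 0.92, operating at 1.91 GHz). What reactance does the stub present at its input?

λ = v/f = 0.92·c / 1.91 GHz = 0.145 m
βl = 2π·l/λ = 2π × 0.458 = 165°
tan(βl) = -0.269
For a shorted stub, Z_in = jZ_0·tan(βl)

X_in ≈ -13.5 Ω (capacitive)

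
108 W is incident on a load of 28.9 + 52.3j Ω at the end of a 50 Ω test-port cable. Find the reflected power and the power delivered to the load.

P_reflected ≈ 38.3 W; P_delivered ≈ 69.7 W

|Γ| = |(-21.1 + j52.3)/(78.9 + j52.3)| = 0.596
|Γ|² = 0.355
P_refl = |Γ|²·P_inc = 38.3 W, P_del = (1 − |Γ|²)·P_inc = 69.7 W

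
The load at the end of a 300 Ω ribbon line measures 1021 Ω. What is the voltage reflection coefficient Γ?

Γ = 0.546

Γ = (Z_L − Z_0)/(Z_L + Z_0) = (1021 − 300)/(1021 + 300) = 721/1321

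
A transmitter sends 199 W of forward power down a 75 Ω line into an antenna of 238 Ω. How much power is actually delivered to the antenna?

Γ = (238 − 75)/(238 + 75) = 0.521
|Γ|² = 0.271
P_refl = |Γ|²·P_inc = 54 W, P_del = (1 − |Γ|²)·P_inc = 145 W

P_delivered ≈ 145 W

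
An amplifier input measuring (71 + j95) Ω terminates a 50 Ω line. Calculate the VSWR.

VSWR ≈ 4.44

Γ = (Z_L − Z_0)/(Z_L + Z_0) = (21 + j95)/(121 + j95)
|Γ| = 97.3/154 = 0.632
VSWR = (1 + |Γ|)/(1 − |Γ|) = 1.63/0.368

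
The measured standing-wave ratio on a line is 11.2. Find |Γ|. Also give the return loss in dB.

|Γ| ≈ 0.836; return loss ≈ 1.56 dB

|Γ| = (S − 1)/(S + 1) = (11.2 − 1)/(11.2 + 1) = 10.2/12.2
RL = −20·log₁₀|Γ| = −20·log₁₀(0.836)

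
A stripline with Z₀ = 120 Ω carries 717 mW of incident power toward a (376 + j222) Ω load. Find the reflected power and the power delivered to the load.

P_reflected ≈ 279 mW; P_delivered ≈ 438 mW

|Γ| = |(256 + j222)/(496 + j222)| = 0.624
|Γ|² = 0.389
P_refl = |Γ|²·P_inc = 279 mW, P_del = (1 − |Γ|²)·P_inc = 438 mW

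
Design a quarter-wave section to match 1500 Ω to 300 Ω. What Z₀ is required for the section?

Z_qwt ≈ 671 Ω

Z_qwt = √(Z_0·R_L) = √(300 × 1500) = √450000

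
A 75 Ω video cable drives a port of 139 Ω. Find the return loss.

RL ≈ 10.5 dB

Γ = (139 − 75)/(139 + 75) = 0.299
RL = −20·log₁₀|Γ| = −20·log₁₀(0.299)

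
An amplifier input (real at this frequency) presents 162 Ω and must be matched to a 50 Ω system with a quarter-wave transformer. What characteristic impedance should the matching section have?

Z_qwt ≈ 90 Ω

Z_qwt = √(Z_0·R_L) = √(50 × 162) = √8100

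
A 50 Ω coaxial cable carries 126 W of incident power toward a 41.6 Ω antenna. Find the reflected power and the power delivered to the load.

Γ = (41.6 − 50)/(41.6 + 50) = -0.0917
|Γ|² = 0.00841
P_refl = |Γ|²·P_inc = 1.06 W, P_del = (1 − |Γ|²)·P_inc = 125 W

P_reflected ≈ 1.06 W; P_delivered ≈ 125 W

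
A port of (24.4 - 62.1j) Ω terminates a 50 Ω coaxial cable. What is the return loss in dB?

RL ≈ 3.18 dB

Γ = (-25.6 − j62.1)/(74.4 − j62.1), |Γ| = 0.693
RL = −20·log₁₀|Γ| = −20·log₁₀(0.693)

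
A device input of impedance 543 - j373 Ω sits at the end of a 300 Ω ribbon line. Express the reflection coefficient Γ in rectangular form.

Γ ≈ 0.405 − j0.263

Γ = (Z_L − Z_0)/(Z_L + Z_0) = (243 − j373)/(843 − j373)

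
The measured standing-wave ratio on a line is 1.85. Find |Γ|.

|Γ| ≈ 0.298

|Γ| = (S − 1)/(S + 1) = (1.85 − 1)/(1.85 + 1) = 0.85/2.85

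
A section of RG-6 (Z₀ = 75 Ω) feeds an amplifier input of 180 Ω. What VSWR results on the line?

VSWR ≈ 2.4

Γ = (180 − 75)/(180 + 75) = 0.412
VSWR = (1 + 0.412)/(1 − 0.412)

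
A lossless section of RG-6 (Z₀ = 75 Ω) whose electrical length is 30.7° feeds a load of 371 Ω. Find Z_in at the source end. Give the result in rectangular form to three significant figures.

Z_in ≈ 52.1 − j109 Ω

tan(βl) = tan(30.7°) = 0.594
Z_in = Z_0·(Z_L + jZ_0·tanβl)/(Z_0 + jZ_L·tanβl)
     = 75·(371 + j44.5)/(75 + j220)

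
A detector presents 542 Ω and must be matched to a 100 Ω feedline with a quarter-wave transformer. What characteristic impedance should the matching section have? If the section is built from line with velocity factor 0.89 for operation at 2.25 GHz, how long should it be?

Z_qwt ≈ 233 Ω; length ≈ 2.97 cm

Z_qwt = √(Z_0·R_L) = √(100 × 542) = √54200
λ = 0.89·c/f = 0.119 m, so l = λ/4 = 0.0297 m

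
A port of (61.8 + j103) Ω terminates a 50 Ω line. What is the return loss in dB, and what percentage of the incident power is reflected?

Γ = (11.8 + j103)/(111.8 + j103), |Γ| = 0.682
RL = −20·log₁₀(0.682) = 3.32 dB
P_refl/P_inc = |Γ|² = 0.465

RL ≈ 3.32 dB; 46.5% of incident power reflected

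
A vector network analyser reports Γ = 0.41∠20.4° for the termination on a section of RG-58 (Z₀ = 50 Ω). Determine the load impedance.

Z_L ≈ 104 + j35.8 Ω

Z_L = Z_0·(1 + Γ)/(1 − Γ) = 50·(1.38 + j0.143)/(0.616 − j0.143)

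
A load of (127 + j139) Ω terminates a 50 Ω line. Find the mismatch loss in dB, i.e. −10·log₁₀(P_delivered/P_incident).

Γ = (77 + j139)/(177 + j139), |Γ| = 0.706
|Γ|² = 0.499, so P_del/P_inc = 1 − |Γ|² = 0.501
ML = −10·log₁₀(1 − |Γ|²)

mismatch loss ≈ 3 dB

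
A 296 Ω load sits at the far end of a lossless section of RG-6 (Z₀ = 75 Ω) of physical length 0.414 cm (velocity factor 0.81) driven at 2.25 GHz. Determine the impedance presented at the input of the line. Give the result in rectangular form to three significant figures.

Z_in ≈ 162 − j138 Ω

λ = v/f = 0.81·c / 2.25 GHz = 0.108 m
βl = 2π·l/λ = 2π × 0.0383 = 13.8°
tan(βl) = tan(13.8°) = 0.246
Z_in = Z_0·(Z_L + jZ_0·tanβl)/(Z_0 + jZ_L·tanβl)
     = 75·(296 + j18.4)/(75 + j72.7)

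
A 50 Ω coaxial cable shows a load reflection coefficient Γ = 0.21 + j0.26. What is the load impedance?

Z_L = Z_0·(1 + Γ)/(1 − Γ) = 50·(1.21 + j0.26)/(0.79 − j0.26)

Z_L ≈ 64.2 + j37.6 Ω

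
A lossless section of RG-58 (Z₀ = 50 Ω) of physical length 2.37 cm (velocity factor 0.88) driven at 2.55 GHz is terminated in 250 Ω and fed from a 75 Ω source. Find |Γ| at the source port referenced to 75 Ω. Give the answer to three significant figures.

λ = v/f = 0.88·c / 2.55 GHz = 0.104 m
βl = 2π·l/λ = 2π × 0.229 = 82.4°
tan(βl) = 7.51
Z_in = Z_0·(Z_L + jZ_0·tanβl)/(Z_0 + jZ_L·tanβl) = 10.2 − j6.39 Ω
Γ_s = (Z_in − Z_s)/(Z_in + Z_s) = (-64.8 − j6.39)/(85.2 − j6.39), |Γ_s| = 0.763

|Γ| ≈ 0.763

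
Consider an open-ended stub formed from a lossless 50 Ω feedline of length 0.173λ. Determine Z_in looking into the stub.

Z_in ≈ −j26.3 Ω

βl = 2π × 0.173 = 62.3°
tan(βl) = 1.9
For an open-ended stub, Z_in = −jZ_0·cot(βl) = −jZ_0/tan(βl)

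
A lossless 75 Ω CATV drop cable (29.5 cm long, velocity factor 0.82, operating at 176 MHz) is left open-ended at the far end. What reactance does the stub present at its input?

λ = v/f = 0.82·c / 176 MHz = 1.4 m
βl = 2π·l/λ = 2π × 0.211 = 76°
tan(βl) = 4
For an open-ended stub, Z_in = −jZ_0·cot(βl) = −jZ_0/tan(βl)

X_in ≈ -18.7 Ω (capacitive)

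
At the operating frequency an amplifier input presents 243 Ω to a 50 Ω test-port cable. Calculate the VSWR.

VSWR ≈ 4.86

Γ = (243 − 50)/(243 + 50) = 0.659
VSWR = (1 + 0.659)/(1 − 0.659)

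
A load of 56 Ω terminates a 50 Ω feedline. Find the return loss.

Γ = (56 − 50)/(56 + 50) = 0.0566
RL = −20·log₁₀|Γ| = −20·log₁₀(0.0566)

RL ≈ 24.9 dB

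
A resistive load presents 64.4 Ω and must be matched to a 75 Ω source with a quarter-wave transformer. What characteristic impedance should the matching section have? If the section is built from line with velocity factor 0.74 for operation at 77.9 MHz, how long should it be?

Z_qwt ≈ 69.5 Ω; length ≈ 71.2 cm

Z_qwt = √(Z_0·R_L) = √(75 × 64.4) = √4830
λ = 0.74·c/f = 2.85 m, so l = λ/4 = 0.712 m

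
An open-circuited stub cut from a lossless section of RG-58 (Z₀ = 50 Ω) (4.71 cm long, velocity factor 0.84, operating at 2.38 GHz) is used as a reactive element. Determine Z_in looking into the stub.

λ = v/f = 0.84·c / 2.38 GHz = 0.106 m
βl = 2π·l/λ = 2π × 0.445 = 160°
tan(βl) = -0.361
For an open-circuited stub, Z_in = −jZ_0·cot(βl) = −jZ_0/tan(βl)

Z_in ≈ +j138 Ω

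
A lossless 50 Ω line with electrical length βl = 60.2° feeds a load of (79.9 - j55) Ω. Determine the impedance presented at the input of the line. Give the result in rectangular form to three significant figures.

tan(βl) = tan(60.2°) = 1.75
Z_in = Z_0·(Z_L + jZ_0·tanβl)/(Z_0 + jZ_L·tanβl)
     = 50·(79.9 + j32.3)/(146 + j140)

Z_in ≈ 19.8 − j7.88 Ω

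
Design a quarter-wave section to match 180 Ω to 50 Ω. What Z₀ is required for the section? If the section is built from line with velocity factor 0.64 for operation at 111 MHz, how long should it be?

Z_qwt = √(Z_0·R_L) = √(50 × 180) = √9000
λ = 0.64·c/f = 1.73 m, so l = λ/4 = 0.432 m

Z_qwt ≈ 94.9 Ω; length ≈ 43.2 cm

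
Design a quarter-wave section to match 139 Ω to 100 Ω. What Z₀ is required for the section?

Z_qwt ≈ 118 Ω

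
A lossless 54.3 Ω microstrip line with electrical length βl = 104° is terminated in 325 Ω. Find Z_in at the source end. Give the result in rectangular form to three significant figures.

Z_in ≈ 9.62 + j13.1 Ω

tan(βl) = tan(104°) = -4.01
Z_in = Z_0·(Z_L + jZ_0·tanβl)/(Z_0 + jZ_L·tanβl)
     = 54.3·(325 − j218)/(54.3 − j1300)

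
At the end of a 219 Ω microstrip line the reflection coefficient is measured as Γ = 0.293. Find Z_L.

Z_L ≈ 401 Ω

Z_L = Z_0·(1 + Γ)/(1 − Γ) = 219·(1.29)/(0.707)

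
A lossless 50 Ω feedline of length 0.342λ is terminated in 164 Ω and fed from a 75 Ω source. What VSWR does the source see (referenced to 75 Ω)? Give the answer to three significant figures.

VSWR ≈ 4.14

βl = 2π × 0.342 = 123°
tan(βl) = -1.53
Z_in = Z_0·(Z_L + jZ_0·tanβl)/(Z_0 + jZ_L·tanβl) = 20.9 + j28.5 Ω
Γ_s = (Z_in − Z_s)/(Z_in + Z_s) = (-54.1 + j28.5)/(95.9 + j28.5), |Γ_s| = 0.611
VSWR = (1 + |Γ_s|)/(1 − |Γ_s|)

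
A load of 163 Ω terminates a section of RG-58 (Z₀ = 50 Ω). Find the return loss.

Γ = (163 − 50)/(163 + 50) = 0.531
RL = −20·log₁₀|Γ| = −20·log₁₀(0.531)

RL ≈ 5.51 dB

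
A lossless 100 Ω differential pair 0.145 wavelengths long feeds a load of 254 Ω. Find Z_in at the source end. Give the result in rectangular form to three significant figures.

βl = 2π × 0.145 = 52.2°
tan(βl) = tan(52.2°) = 1.29
Z_in = Z_0·(Z_L + jZ_0·tanβl)/(Z_0 + jZ_L·tanβl)
     = 100·(254 + j129)/(100 + j327)

Z_in ≈ 57.7 − j60 Ω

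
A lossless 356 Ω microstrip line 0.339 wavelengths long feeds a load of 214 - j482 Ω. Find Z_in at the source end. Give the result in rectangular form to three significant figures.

βl = 2π × 0.339 = 122°
tan(βl) = tan(122°) = -1.6
Z_in = Z_0·(Z_L + jZ_0·tanβl)/(Z_0 + jZ_L·tanβl)
     = 356·(214 − j1050)/(-414 − j342)

Z_in ≈ 334 + j627 Ω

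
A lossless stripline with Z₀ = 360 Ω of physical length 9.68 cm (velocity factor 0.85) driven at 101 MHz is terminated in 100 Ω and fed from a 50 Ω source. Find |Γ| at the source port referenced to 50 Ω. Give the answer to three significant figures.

|Γ| ≈ 0.561

λ = v/f = 0.85·c / 101 MHz = 2.52 m
βl = 2π·l/λ = 2π × 0.0383 = 13.8°
tan(βl) = 0.246
Z_in = Z_0·(Z_L + jZ_0·tanβl)/(Z_0 + jZ_L·tanβl) = 106 + j81.2 Ω
Γ_s = (Z_in − Z_s)/(Z_in + Z_s) = (55.5 + j81.2)/(156 + j81.2), |Γ_s| = 0.561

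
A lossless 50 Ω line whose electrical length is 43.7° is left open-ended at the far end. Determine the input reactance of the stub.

X_in ≈ -52.3 Ω (capacitive)

tan(βl) = 0.956
For an open-ended stub, Z_in = −jZ_0·cot(βl) = −jZ_0/tan(βl)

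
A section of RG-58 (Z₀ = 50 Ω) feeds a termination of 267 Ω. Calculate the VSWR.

For a purely resistive load, VSWR = R_L/Z_0 or Z_0/R_L (whichever > 1) = 267/50

VSWR ≈ 5.34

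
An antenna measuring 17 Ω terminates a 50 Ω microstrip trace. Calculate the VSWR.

For a purely resistive load, VSWR = R_L/Z_0 or Z_0/R_L (whichever > 1) = 50/17

VSWR ≈ 2.94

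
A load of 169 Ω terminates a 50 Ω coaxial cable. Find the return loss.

Γ = (169 − 50)/(169 + 50) = 0.543
RL = −20·log₁₀|Γ| = −20·log₁₀(0.543)

RL ≈ 5.3 dB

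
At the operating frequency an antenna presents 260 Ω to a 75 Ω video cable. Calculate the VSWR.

Γ = (260 − 75)/(260 + 75) = 0.552
VSWR = (1 + 0.552)/(1 − 0.552)

VSWR ≈ 3.47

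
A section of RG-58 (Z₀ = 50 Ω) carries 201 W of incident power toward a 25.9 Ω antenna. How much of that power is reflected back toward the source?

P_reflected ≈ 20.3 W

Γ = (25.9 − 50)/(25.9 + 50) = -0.318
|Γ|² = 0.101
P_refl = |Γ|²·P_inc = 20.3 W, P_del = (1 − |Γ|²)·P_inc = 181 W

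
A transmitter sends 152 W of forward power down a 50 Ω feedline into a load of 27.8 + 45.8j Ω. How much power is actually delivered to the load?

|Γ| = |(-22.2 + j45.8)/(77.8 + j45.8)| = 0.564
|Γ|² = 0.318
P_refl = |Γ|²·P_inc = 48.3 W, P_del = (1 − |Γ|²)·P_inc = 104 W

P_delivered ≈ 104 W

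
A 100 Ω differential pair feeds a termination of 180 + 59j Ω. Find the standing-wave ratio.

VSWR ≈ 2.06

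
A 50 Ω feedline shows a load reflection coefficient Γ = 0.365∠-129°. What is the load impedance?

Z_L = Z_0·(1 + Γ)/(1 − Γ) = 50·(0.77 − j0.284)/(1.23 + j0.284)

Z_L ≈ 27.2 − j17.8 Ω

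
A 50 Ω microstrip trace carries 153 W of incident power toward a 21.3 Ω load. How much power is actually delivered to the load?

Γ = (21.3 − 50)/(21.3 + 50) = -0.403
|Γ|² = 0.162
P_refl = |Γ|²·P_inc = 24.8 W, P_del = (1 − |Γ|²)·P_inc = 128 W

P_delivered ≈ 128 W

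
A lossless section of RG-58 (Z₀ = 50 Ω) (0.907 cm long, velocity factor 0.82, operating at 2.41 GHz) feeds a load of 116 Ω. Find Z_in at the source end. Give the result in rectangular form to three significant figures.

λ = v/f = 0.82·c / 2.41 GHz = 0.102 m
βl = 2π·l/λ = 2π × 0.0889 = 32°
tan(βl) = tan(32°) = 0.625
Z_in = Z_0·(Z_L + jZ_0·tanβl)/(Z_0 + jZ_L·tanβl)
     = 50·(116 + j31.2)/(50 + j72.5)

Z_in ≈ 52 − j44.2 Ω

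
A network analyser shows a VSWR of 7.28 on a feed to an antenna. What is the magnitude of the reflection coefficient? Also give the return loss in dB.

|Γ| = (S − 1)/(S + 1) = (7.28 − 1)/(7.28 + 1) = 6.28/8.28
RL = −20·log₁₀|Γ| = −20·log₁₀(0.758)

|Γ| ≈ 0.758; return loss ≈ 2.4 dB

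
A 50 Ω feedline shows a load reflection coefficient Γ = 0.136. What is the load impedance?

Z_L = Z_0·(1 + Γ)/(1 − Γ) = 50·(1.14)/(0.864)

Z_L ≈ 65.7 Ω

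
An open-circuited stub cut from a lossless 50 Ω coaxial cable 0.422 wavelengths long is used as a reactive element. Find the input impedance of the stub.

Z_in ≈ +j93.7 Ω

βl = 2π × 0.422 = 152°
tan(βl) = -0.534
For an open-circuited stub, Z_in = −jZ_0·cot(βl) = −jZ_0/tan(βl)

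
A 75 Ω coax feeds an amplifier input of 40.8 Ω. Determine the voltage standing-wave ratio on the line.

For a purely resistive load, VSWR = R_L/Z_0 or Z_0/R_L (whichever > 1) = 75/40.8

VSWR ≈ 1.84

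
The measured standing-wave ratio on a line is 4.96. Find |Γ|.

|Γ| ≈ 0.664

|Γ| = (S − 1)/(S + 1) = (4.96 − 1)/(4.96 + 1) = 3.96/5.96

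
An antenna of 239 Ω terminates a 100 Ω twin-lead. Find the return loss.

Γ = (239 − 100)/(239 + 100) = 0.41
RL = −20·log₁₀|Γ| = −20·log₁₀(0.41)

RL ≈ 7.74 dB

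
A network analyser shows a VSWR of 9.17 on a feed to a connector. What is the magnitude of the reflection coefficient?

|Γ| = (S − 1)/(S + 1) = (9.17 − 1)/(9.17 + 1) = 8.17/10.2

|Γ| ≈ 0.803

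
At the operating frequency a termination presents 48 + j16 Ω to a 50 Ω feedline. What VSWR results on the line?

VSWR ≈ 1.39

Γ = (Z_L − Z_0)/(Z_L + Z_0) = (-2 + j16)/(98 + j16)
|Γ| = 16.1/99.3 = 0.162
VSWR = (1 + |Γ|)/(1 − |Γ|) = 1.16/0.838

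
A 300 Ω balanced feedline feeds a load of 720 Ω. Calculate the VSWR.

VSWR ≈ 2.4

Γ = (720 − 300)/(720 + 300) = 0.412
VSWR = (1 + 0.412)/(1 − 0.412)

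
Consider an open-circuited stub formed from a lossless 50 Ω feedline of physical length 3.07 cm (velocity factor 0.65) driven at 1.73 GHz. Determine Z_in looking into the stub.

Z_in ≈ +j7.07 Ω

λ = v/f = 0.65·c / 1.73 GHz = 0.113 m
βl = 2π·l/λ = 2π × 0.272 = 98.1°
tan(βl) = -7.07
For an open-circuited stub, Z_in = −jZ_0·cot(βl) = −jZ_0/tan(βl)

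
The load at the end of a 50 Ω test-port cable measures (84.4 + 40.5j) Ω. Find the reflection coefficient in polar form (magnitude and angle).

Γ ≈ 0.379 ∠ 32.9°

Γ = (Z_L − Z_0)/(Z_L + Z_0) = (34.4 + j40.5)/(134.4 + j40.5)
|Γ| = 53.1/140 = 0.379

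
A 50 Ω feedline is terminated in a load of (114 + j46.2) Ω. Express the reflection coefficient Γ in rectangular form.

Γ ≈ 0.435 + j0.159

Γ = (Z_L − Z_0)/(Z_L + Z_0) = (64 + j46.2)/(164 + j46.2)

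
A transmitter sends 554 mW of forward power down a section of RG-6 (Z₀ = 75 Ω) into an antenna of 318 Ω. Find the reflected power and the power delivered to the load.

Γ = (318 − 75)/(318 + 75) = 0.618
|Γ|² = 0.382
P_refl = |Γ|²·P_inc = 212 mW, P_del = (1 − |Γ|²)·P_inc = 342 mW

P_reflected ≈ 212 mW; P_delivered ≈ 342 mW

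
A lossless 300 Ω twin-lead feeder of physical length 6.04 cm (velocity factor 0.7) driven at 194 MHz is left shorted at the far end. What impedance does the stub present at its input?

λ = v/f = 0.7·c / 194 MHz = 1.08 m
βl = 2π·l/λ = 2π × 0.0558 = 20.1°
tan(βl) = 0.366
For a shorted stub, Z_in = jZ_0·tan(βl)

Z_in ≈ +j110 Ω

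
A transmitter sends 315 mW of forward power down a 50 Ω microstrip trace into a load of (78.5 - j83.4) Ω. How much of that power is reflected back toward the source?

|Γ| = |(28.5 − j83.4)/(128.5 − j83.4)| = 0.575
|Γ|² = 0.331
P_refl = |Γ|²·P_inc = 104 mW, P_del = (1 − |Γ|²)·P_inc = 211 mW

P_reflected ≈ 104 mW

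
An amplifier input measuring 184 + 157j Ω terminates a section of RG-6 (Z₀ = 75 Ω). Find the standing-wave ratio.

VSWR ≈ 4.42

Γ = (Z_L − Z_0)/(Z_L + Z_0) = (109 + j157)/(259 + j157)
|Γ| = 191/303 = 0.631
VSWR = (1 + |Γ|)/(1 − |Γ|) = 1.63/0.369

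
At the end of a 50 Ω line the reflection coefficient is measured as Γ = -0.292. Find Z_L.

Z_L = Z_0·(1 + Γ)/(1 − Γ) = 50·(0.708)/(1.29)

Z_L ≈ 27.4 Ω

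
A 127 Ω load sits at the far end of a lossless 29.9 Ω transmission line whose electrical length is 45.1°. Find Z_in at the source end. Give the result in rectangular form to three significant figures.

tan(βl) = tan(45.1°) = 1
Z_in = Z_0·(Z_L + jZ_0·tanβl)/(Z_0 + jZ_L·tanβl)
     = 29.9·(127 + j30)/(29.9 + j127)

Z_in ≈ 13.3 − j26.7 Ω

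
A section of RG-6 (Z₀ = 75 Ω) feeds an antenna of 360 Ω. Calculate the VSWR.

VSWR ≈ 4.8

Γ = (360 − 75)/(360 + 75) = 0.655
VSWR = (1 + 0.655)/(1 − 0.655)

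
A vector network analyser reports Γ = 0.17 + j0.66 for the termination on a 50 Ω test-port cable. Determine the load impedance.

Z_L = Z_0·(1 + Γ)/(1 − Γ) = 50·(1.17 + j0.66)/(0.83 − j0.66)

Z_L ≈ 23.8 + j58.7 Ω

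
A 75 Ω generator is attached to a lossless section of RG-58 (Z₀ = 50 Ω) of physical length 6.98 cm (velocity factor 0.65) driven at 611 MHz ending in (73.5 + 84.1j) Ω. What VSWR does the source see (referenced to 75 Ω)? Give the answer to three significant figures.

VSWR ≈ 4.89

λ = v/f = 0.65·c / 611 MHz = 0.319 m
βl = 2π·l/λ = 2π × 0.219 = 78.7°
tan(βl) = 5.02
Z_in = Z_0·(Z_L + jZ_0·tanβl)/(Z_0 + jZ_L·tanβl) = 17.5 − j27.6 Ω
Γ_s = (Z_in − Z_s)/(Z_in + Z_s) = (-57.5 − j27.6)/(92.5 − j27.6), |Γ_s| = 0.66
VSWR = (1 + |Γ_s|)/(1 − |Γ_s|)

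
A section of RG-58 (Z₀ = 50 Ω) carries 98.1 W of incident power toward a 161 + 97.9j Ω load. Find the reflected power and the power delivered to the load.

|Γ| = |(111 + j97.9)/(211 + j97.9)| = 0.636
|Γ|² = 0.405
P_refl = |Γ|²·P_inc = 39.7 W, P_del = (1 − |Γ|²)·P_inc = 58.4 W

P_reflected ≈ 39.7 W; P_delivered ≈ 58.4 W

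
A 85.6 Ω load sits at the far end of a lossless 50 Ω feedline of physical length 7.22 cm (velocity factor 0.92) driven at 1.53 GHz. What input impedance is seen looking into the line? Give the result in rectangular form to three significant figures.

Z_in ≈ 51.4 + j27.6 Ω

λ = v/f = 0.92·c / 1.53 GHz = 0.18 m
βl = 2π·l/λ = 2π × 0.4 = 144°
tan(βl) = tan(144°) = -0.724
Z_in = Z_0·(Z_L + jZ_0·tanβl)/(Z_0 + jZ_L·tanβl)
     = 50·(85.6 − j36.2)/(50 − j62)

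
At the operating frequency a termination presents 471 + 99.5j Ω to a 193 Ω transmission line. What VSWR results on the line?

Γ = (Z_L − Z_0)/(Z_L + Z_0) = (278 + j99.5)/(664 + j99.5)
|Γ| = 295/671 = 0.44
VSWR = (1 + |Γ|)/(1 − |Γ|) = 1.44/0.56

VSWR ≈ 2.57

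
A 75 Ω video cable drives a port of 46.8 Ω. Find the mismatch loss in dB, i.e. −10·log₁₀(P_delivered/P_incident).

mismatch loss ≈ 0.239 dB

Γ = (46.8 − 75)/(46.8 + 75) = -0.232
|Γ|² = 0.0536, so P_del/P_inc = 1 − |Γ|² = 0.946
ML = −10·log₁₀(1 − |Γ|²)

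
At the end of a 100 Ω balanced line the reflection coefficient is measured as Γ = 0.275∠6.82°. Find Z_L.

Z_L ≈ 175 + j12.3 Ω

Z_L = Z_0·(1 + Γ)/(1 − Γ) = 100·(1.27 + j0.0327)/(0.727 − j0.0327)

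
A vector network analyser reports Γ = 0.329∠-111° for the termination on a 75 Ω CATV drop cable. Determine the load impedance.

Z_L = Z_0·(1 + Γ)/(1 − Γ) = 75·(0.882 − j0.307)/(1.12 + j0.307)

Z_L ≈ 49.8 − j34.3 Ω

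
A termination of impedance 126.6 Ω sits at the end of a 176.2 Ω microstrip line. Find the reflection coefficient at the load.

Γ = -0.164

Γ = (Z_L − Z_0)/(Z_L + Z_0) = (126.6 − 176.2)/(126.6 + 176.2) = -49.6/302.8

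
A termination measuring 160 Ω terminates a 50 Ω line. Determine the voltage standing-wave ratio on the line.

VSWR ≈ 3.2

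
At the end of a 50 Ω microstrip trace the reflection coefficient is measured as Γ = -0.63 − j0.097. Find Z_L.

Z_L = Z_0·(1 + Γ)/(1 − Γ) = 50·(0.37 − j0.097)/(1.63 + j0.097)

Z_L ≈ 11.1 − j3.64 Ω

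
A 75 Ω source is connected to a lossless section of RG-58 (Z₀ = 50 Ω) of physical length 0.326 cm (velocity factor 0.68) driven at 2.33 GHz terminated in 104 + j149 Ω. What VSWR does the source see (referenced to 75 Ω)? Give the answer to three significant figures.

λ = v/f = 0.68·c / 2.33 GHz = 0.0876 m
βl = 2π·l/λ = 2π × 0.0372 = 13.4°
tan(βl) = 0.238
Z_in = Z_0·(Z_L + jZ_0·tanβl)/(Z_0 + jZ_L·tanβl) = 333 − j14.9 Ω
Γ_s = (Z_in − Z_s)/(Z_in + Z_s) = (258 − j14.9)/(408 − j14.9), |Γ_s| = 0.633
VSWR = (1 + |Γ_s|)/(1 − |Γ_s|)

VSWR ≈ 4.45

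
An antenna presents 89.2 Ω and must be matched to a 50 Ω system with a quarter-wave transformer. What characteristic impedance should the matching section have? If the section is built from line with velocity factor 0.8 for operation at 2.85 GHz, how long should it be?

Z_qwt = √(Z_0·R_L) = √(50 × 89.2) = √4460
λ = 0.8·c/f = 0.0842 m, so l = λ/4 = 0.0211 m

Z_qwt ≈ 66.8 Ω; length ≈ 2.11 cm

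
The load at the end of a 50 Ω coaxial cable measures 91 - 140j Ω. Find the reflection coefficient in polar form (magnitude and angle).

Γ = (Z_L − Z_0)/(Z_L + Z_0) = (41 − j140)/(141 − j140)
|Γ| = 146/199 = 0.734

Γ ≈ 0.734 ∠ -28.9°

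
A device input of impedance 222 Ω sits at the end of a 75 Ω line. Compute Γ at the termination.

Γ = 0.495

Γ = (Z_L − Z_0)/(Z_L + Z_0) = (222 − 75)/(222 + 75) = 147/297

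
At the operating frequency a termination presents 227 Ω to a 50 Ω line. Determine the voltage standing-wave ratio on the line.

VSWR ≈ 4.54

Γ = (227 − 50)/(227 + 50) = 0.639
VSWR = (1 + 0.639)/(1 − 0.639)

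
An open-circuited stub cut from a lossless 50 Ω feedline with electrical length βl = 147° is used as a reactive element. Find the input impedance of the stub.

Z_in ≈ +j77 Ω

tan(βl) = -0.649
For an open-circuited stub, Z_in = −jZ_0·cot(βl) = −jZ_0/tan(βl)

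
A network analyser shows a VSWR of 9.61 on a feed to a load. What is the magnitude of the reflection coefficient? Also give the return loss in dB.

|Γ| = (S − 1)/(S + 1) = (9.61 − 1)/(9.61 + 1) = 8.61/10.6
RL = −20·log₁₀|Γ| = −20·log₁₀(0.811)

|Γ| ≈ 0.811; return loss ≈ 1.81 dB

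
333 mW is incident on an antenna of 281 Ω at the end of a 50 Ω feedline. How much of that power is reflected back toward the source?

Γ = (281 − 50)/(281 + 50) = 0.698
|Γ|² = 0.487
P_refl = |Γ|²·P_inc = 162 mW, P_del = (1 − |Γ|²)·P_inc = 171 mW

P_reflected ≈ 162 mW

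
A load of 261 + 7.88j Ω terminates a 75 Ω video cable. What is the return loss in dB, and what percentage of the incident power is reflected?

RL ≈ 5.13 dB; 30.7% of incident power reflected

Γ = (186 + j7.88)/(336 + j7.88), |Γ| = 0.554
RL = −20·log₁₀(0.554) = 5.13 dB
P_refl/P_inc = |Γ|² = 0.307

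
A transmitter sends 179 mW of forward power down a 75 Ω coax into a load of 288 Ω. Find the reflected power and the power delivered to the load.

Γ = (288 − 75)/(288 + 75) = 0.587
|Γ|² = 0.344
P_refl = |Γ|²·P_inc = 61.6 mW, P_del = (1 − |Γ|²)·P_inc = 117 mW

P_reflected ≈ 61.6 mW; P_delivered ≈ 117 mW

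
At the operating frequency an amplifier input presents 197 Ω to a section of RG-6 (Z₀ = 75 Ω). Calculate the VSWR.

Γ = (197 − 75)/(197 + 75) = 0.449
VSWR = (1 + 0.449)/(1 − 0.449)

VSWR ≈ 2.63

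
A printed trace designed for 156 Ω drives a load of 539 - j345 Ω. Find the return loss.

Γ = (383 − j345)/(695 − j345), |Γ| = 0.664
RL = −20·log₁₀|Γ| = −20·log₁₀(0.664)

RL ≈ 3.55 dB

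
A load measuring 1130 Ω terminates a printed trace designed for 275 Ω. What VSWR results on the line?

For a purely resistive load, VSWR = R_L/Z_0 or Z_0/R_L (whichever > 1) = 1130/275

VSWR ≈ 4.11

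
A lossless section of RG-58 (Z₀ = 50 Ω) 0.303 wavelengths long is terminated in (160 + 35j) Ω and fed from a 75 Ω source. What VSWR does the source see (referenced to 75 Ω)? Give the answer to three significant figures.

VSWR ≈ 4.87

βl = 2π × 0.303 = 109°
tan(βl) = -2.89
Z_in = Z_0·(Z_L + jZ_0·tanβl)/(Z_0 + jZ_L·tanβl) = 15.8 + j12.1 Ω
Γ_s = (Z_in − Z_s)/(Z_in + Z_s) = (-59.2 + j12.1)/(90.8 + j12.1), |Γ_s| = 0.66
VSWR = (1 + |Γ_s|)/(1 − |Γ_s|)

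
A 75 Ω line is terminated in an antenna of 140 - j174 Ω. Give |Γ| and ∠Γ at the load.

Γ = (Z_L − Z_0)/(Z_L + Z_0) = (65 − j174)/(215 − j174)
|Γ| = 186/277 = 0.672

Γ ≈ 0.672 ∠ -30.5°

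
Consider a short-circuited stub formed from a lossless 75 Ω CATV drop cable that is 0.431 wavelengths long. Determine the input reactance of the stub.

X_in ≈ -34.7 Ω (capacitive)

βl = 2π × 0.431 = 155°
tan(βl) = -0.463
For a short-circuited stub, Z_in = jZ_0·tan(βl)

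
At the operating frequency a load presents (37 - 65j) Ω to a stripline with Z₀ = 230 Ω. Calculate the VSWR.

Γ = (Z_L − Z_0)/(Z_L + Z_0) = (-193 − j65)/(267 − j65)
|Γ| = 204/275 = 0.741
VSWR = (1 + |Γ|)/(1 − |Γ|) = 1.74/0.259

VSWR ≈ 6.72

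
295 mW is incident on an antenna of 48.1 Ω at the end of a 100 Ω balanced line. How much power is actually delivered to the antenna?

P_delivered ≈ 259 mW

Γ = (48.1 − 100)/(48.1 + 100) = -0.35
|Γ|² = 0.123
P_refl = |Γ|²·P_inc = 36.2 mW, P_del = (1 − |Γ|²)·P_inc = 259 mW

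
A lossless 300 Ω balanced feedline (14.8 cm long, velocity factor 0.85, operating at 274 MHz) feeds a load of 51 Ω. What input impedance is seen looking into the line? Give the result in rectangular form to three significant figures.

Z_in ≈ 163 + j423 Ω

λ = v/f = 0.85·c / 274 MHz = 0.931 m
βl = 2π·l/λ = 2π × 0.159 = 57.2°
tan(βl) = tan(57.2°) = 1.55
Z_in = Z_0·(Z_L + jZ_0·tanβl)/(Z_0 + jZ_L·tanβl)
     = 300·(51 + j466)/(300 + j79.3)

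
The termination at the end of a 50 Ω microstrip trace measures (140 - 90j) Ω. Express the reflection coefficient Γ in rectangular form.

Γ ≈ 0.57 − j0.204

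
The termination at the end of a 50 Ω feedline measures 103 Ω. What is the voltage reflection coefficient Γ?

Γ = (Z_L − Z_0)/(Z_L + Z_0) = (103 − 50)/(103 + 50) = 53/153

Γ = 0.346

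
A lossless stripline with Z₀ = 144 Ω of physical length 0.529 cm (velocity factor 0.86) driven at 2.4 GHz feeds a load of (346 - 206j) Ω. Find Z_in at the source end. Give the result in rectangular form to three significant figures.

λ = v/f = 0.86·c / 2.4 GHz = 0.107 m
βl = 2π·l/λ = 2π × 0.0492 = 17.7°
tan(βl) = tan(17.7°) = 0.319
Z_in = Z_0·(Z_L + jZ_0·tanβl)/(Z_0 + jZ_L·tanβl)
     = 144·(346 − j160)/(210 + j111)

Z_in ≈ 141 − j184 Ω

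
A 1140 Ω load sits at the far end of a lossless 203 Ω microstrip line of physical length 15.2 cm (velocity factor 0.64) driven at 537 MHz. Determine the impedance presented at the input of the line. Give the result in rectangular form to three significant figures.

Z_in ≈ 157 + j344 Ω

λ = v/f = 0.64·c / 537 MHz = 0.358 m
βl = 2π·l/λ = 2π × 0.425 = 153°
tan(βl) = tan(153°) = -0.509
Z_in = Z_0·(Z_L + jZ_0·tanβl)/(Z_0 + jZ_L·tanβl)
     = 203·(1140 − j103)/(203 − j580)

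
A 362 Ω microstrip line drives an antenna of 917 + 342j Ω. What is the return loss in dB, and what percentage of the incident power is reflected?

RL ≈ 6.15 dB; 24.2% of incident power reflected

Γ = (555 + j342)/(1279 + j342), |Γ| = 0.492
RL = −20·log₁₀(0.492) = 6.15 dB
P_refl/P_inc = |Γ|² = 0.242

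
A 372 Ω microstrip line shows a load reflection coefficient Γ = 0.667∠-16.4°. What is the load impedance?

Z_L = Z_0·(1 + Γ)/(1 − Γ) = 372·(1.64 − j0.188)/(0.36 + j0.188)

Z_L ≈ 1250 − j848 Ω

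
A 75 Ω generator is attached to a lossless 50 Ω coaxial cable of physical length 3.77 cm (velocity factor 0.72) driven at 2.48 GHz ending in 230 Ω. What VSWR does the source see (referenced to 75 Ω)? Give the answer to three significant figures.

λ = v/f = 0.72·c / 2.48 GHz = 0.0871 m
βl = 2π·l/λ = 2π × 0.433 = 156°
tan(βl) = -0.449
Z_in = Z_0·(Z_L + jZ_0·tanβl)/(Z_0 + jZ_L·tanβl) = 52.5 + j86 Ω
Γ_s = (Z_in − Z_s)/(Z_in + Z_s) = (-22.5 + j86)/(128 + j86), |Γ_s| = 0.578
VSWR = (1 + |Γ_s|)/(1 − |Γ_s|)

VSWR ≈ 3.74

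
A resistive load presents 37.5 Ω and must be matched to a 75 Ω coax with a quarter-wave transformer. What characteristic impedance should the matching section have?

Z_qwt = √(Z_0·R_L) = √(75 × 37.5) = √2812

Z_qwt ≈ 53 Ω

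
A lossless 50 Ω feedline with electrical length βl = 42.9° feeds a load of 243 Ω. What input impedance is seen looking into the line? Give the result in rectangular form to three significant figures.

tan(βl) = tan(42.9°) = 0.929
Z_in = Z_0·(Z_L + jZ_0·tanβl)/(Z_0 + jZ_L·tanβl)
     = 50·(243 + j46.5)/(50 + j226)

Z_in ≈ 21.2 − j49.1 Ω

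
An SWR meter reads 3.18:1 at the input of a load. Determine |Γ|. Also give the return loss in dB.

|Γ| ≈ 0.522; return loss ≈ 5.65 dB

|Γ| = (S − 1)/(S + 1) = (3.18 − 1)/(3.18 + 1) = 2.18/4.18
RL = −20·log₁₀|Γ| = −20·log₁₀(0.522)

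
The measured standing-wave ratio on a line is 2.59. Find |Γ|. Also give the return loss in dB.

|Γ| ≈ 0.443; return loss ≈ 7.07 dB

|Γ| = (S − 1)/(S + 1) = (2.59 − 1)/(2.59 + 1) = 1.59/3.59
RL = −20·log₁₀|Γ| = −20·log₁₀(0.443)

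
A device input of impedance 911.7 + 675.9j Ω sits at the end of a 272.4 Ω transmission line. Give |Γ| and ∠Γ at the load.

Γ = (Z_L − Z_0)/(Z_L + Z_0) = (639.3 + j675.9)/(1184 + j675.9)
|Γ| = 930/1360 = 0.682

Γ ≈ 0.682 ∠ 16.9°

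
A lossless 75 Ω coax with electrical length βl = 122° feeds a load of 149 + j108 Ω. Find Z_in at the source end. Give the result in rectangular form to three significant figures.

Z_in ≈ 25.2 + j20.6 Ω

tan(βl) = tan(122°) = -1.6
Z_in = Z_0·(Z_L + jZ_0·tanβl)/(Z_0 + jZ_L·tanβl)
     = 75·(149 − j12)/(248 − j238)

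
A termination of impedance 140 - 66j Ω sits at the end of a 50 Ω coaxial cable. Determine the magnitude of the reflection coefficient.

|Γ| ≈ 0.555

Γ = (Z_L − Z_0)/(Z_L + Z_0) = (90 − j66)/(190 − j66)
|Γ| = 112/201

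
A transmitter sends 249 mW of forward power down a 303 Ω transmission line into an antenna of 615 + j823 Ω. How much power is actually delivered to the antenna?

|Γ| = |(312 + j823)/(918 + j823)| = 0.714
|Γ|² = 0.51
P_refl = |Γ|²·P_inc = 127 mW, P_del = (1 − |Γ|²)·P_inc = 122 mW

P_delivered ≈ 122 mW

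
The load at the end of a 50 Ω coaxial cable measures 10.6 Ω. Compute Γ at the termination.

Γ = -0.65

Γ = (Z_L − Z_0)/(Z_L + Z_0) = (10.6 − 50)/(10.6 + 50) = -39.4/60.6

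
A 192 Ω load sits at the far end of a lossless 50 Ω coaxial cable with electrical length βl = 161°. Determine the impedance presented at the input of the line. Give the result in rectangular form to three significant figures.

Z_in ≈ 78.1 + j86.1 Ω

tan(βl) = tan(161°) = -0.344
Z_in = Z_0·(Z_L + jZ_0·tanβl)/(Z_0 + jZ_L·tanβl)
     = 50·(192 − j17.2)/(50 − j66.1)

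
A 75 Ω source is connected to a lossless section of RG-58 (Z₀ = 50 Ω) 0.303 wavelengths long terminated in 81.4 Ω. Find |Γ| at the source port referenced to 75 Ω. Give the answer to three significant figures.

|Γ| ≈ 0.4

βl = 2π × 0.303 = 109°
tan(βl) = -2.89
Z_in = Z_0·(Z_L + jZ_0·tanβl)/(Z_0 + jZ_L·tanβl) = 32.9 + j10.3 Ω
Γ_s = (Z_in − Z_s)/(Z_in + Z_s) = (-42.1 + j10.3)/(108 + j10.3), |Γ_s| = 0.4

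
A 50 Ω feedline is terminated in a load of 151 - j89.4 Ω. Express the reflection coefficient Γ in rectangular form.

Γ = (Z_L − Z_0)/(Z_L + Z_0) = (101 − j89.4)/(201 − j89.4)

Γ ≈ 0.585 − j0.185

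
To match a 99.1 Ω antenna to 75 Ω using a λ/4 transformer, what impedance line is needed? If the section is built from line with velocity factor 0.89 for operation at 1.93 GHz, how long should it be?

Z_qwt ≈ 86.2 Ω; length ≈ 3.46 cm

Z_qwt = √(Z_0·R_L) = √(75 × 99.1) = √7432
λ = 0.89·c/f = 0.138 m, so l = λ/4 = 0.0346 m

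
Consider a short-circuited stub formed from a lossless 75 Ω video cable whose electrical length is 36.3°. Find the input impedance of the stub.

tan(βl) = 0.735
For a short-circuited stub, Z_in = jZ_0·tan(βl)

Z_in ≈ +j55.1 Ω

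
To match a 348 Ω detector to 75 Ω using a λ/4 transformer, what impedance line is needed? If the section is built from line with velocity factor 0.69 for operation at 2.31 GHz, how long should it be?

Z_qwt = √(Z_0·R_L) = √(75 × 348) = √26100
λ = 0.69·c/f = 0.0896 m, so l = λ/4 = 0.0224 m

Z_qwt ≈ 162 Ω; length ≈ 2.24 cm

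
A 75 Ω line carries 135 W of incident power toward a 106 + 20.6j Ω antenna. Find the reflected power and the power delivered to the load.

|Γ| = |(31 + j20.6)/(181 + j20.6)| = 0.204
|Γ|² = 0.0417
P_refl = |Γ|²·P_inc = 5.64 W, P_del = (1 − |Γ|²)·P_inc = 129 W

P_reflected ≈ 5.64 W; P_delivered ≈ 129 W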